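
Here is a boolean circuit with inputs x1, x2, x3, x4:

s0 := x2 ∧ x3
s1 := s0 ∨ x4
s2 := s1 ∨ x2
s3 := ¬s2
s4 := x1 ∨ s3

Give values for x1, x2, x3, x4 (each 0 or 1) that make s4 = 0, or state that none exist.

x1=0, x2=1, x3=1, x4=1

Check with x1=0, x2=1, x3=1, x4=1:
s0 = x2 ∧ x3 = 1 ∧ 1 = 1
s1 = s0 ∨ x4 = 1 ∨ 1 = 1
s2 = s1 ∨ x2 = 1 ∨ 1 = 1
s3 = ¬s2 = ¬1 = 0
s4 = x1 ∨ s3 = 0 ∨ 0 = 0
So s4 = 0 as required.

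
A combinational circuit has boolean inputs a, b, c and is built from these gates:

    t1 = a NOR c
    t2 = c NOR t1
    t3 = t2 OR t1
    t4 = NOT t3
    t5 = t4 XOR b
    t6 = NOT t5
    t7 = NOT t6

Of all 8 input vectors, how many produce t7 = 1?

t7 = NOT t6 must be 1, so t6 = 0.
t6 = NOT t5 must be 0, so t5 = 1.
t5 = t4 XOR b must be 1, so t4 and b differ.
Satisfying assignments:
  a=0, b=0, c=1
  a=0, b=1, c=0
  a=1, b=0, c=1
  a=1, b=1, c=0

4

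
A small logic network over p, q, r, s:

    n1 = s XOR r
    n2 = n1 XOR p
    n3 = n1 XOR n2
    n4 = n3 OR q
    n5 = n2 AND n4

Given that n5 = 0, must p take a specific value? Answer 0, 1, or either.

Both values of p occur among assignments with n5 = 0:
  p=0: p=0, q=0, r=0, s=0
  p=1: p=1, q=0, r=0, s=1

either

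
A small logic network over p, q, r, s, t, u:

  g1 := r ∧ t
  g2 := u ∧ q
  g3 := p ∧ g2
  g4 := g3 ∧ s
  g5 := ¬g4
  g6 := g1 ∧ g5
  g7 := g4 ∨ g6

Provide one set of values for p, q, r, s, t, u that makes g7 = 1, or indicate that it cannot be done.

g7 = g4 ∨ g6 must be 1, so at least one of g4, g6 is 1.
Check with p=1, q=1, r=1, s=1, t=1, u=0:
g1 = r ∧ t = 1 ∧ 1 = 1
g2 = u ∧ q = 0 ∧ 1 = 0
g3 = p ∧ g2 = 1 ∧ 0 = 0
g4 = g3 ∧ s = 0 ∧ 1 = 0
g5 = ¬g4 = ¬0 = 1
g6 = g1 ∧ g5 = 1 ∧ 1 = 1
g7 = g4 ∨ g6 = 0 ∨ 1 = 1
So g7 = 1 as required.

p=1, q=1, r=1, s=1, t=1, u=0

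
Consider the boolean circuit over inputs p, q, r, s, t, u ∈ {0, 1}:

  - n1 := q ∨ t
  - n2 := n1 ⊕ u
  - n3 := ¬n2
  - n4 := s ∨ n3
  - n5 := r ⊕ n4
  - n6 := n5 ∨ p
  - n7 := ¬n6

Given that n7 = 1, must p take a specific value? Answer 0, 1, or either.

n7 = ¬n6 must be 1, so n6 = 0.
n6 = n5 ∨ p must be 0, so both n5 = 0 and p = 0.
n5 = r ⊕ n4 must be 0, so r and n4 are equal.
Every assignment with n7 = 1 has p = 0; there are 16 such assignment(s).

0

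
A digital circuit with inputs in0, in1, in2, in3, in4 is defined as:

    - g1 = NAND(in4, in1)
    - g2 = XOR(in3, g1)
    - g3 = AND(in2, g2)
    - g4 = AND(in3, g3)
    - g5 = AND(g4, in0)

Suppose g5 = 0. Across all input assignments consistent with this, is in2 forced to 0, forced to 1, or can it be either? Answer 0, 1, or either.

Both values of in2 occur among assignments with g5 = 0:
  in2=0: in0=0, in1=0, in2=0, in3=0, in4=0
  in2=1: in0=0, in1=0, in2=1, in3=0, in4=0

either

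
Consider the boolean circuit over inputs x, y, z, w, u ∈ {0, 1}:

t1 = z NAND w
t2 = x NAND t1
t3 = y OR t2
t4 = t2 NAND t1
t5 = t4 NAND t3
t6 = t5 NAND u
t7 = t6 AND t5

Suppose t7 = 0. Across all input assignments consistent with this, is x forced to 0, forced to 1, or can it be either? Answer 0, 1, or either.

Both values of x occur among assignments with t7 = 0:
  x=0: x=0, y=0, z=0, w=0, u=1
  x=1: x=1, y=0, z=0, w=0, u=1

either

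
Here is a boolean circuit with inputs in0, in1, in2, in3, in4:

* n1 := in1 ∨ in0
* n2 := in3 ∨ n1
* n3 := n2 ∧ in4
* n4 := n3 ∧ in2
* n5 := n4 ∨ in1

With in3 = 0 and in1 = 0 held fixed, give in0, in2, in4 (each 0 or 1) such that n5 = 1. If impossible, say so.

in0=1 in2=1 in4=1

n5 = n4 ∨ in1 must be 1, so at least one of n4, in1 is 1.
Check with in3 = 0 and in1 = 0 and in0=1, in2=1, in4=1:
n1 = in1 ∨ in0 = 0 ∨ 1 = 1
n2 = in3 ∨ n1 = 0 ∨ 1 = 1
n3 = n2 ∧ in4 = 1 ∧ 1 = 1
n4 = n3 ∧ in2 = 1 ∧ 1 = 1
n5 = n4 ∨ in1 = 1 ∨ 0 = 1
So n5 = 1.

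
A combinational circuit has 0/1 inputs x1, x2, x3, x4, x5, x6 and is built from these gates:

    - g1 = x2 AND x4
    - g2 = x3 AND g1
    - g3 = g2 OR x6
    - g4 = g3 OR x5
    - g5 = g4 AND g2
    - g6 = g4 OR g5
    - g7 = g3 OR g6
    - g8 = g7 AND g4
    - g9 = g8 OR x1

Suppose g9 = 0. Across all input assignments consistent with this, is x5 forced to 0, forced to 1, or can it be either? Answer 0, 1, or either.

g9 = g8 OR x1 must be 0, so both g8 = 0 and x1 = 0.
g8 = g7 AND g4 must be 0, so at least one of g7, g4 is 0.
Every assignment with g9 = 0 has x5 = 0; there are 7 such assignment(s).

0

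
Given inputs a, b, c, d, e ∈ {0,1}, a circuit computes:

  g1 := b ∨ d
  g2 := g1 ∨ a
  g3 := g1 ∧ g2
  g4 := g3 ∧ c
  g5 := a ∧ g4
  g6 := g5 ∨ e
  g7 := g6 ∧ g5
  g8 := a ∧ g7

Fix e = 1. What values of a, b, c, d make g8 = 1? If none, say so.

a=1, b=1, c=1, d=1

Check with e = 1 and a=1, b=1, c=1, d=1:
g1 = b ∨ d = 1 ∨ 1 = 1
g2 = g1 ∨ a = 1 ∨ 1 = 1
g3 = g1 ∧ g2 = 1 ∧ 1 = 1
g4 = g3 ∧ c = 1 ∧ 1 = 1
g5 = a ∧ g4 = 1 ∧ 1 = 1
g6 = g5 ∨ e = 1 ∨ 1 = 1
g7 = g6 ∧ g5 = 1 ∧ 1 = 1
g8 = a ∧ g7 = 1 ∧ 1 = 1
So g8 = 1.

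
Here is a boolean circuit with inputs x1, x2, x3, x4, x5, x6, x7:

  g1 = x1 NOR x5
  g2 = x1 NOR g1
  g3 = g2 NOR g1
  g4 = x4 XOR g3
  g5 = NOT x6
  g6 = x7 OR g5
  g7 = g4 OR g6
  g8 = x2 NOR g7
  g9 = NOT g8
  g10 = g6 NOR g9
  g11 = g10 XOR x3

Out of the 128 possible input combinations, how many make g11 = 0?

64

g11 = g10 XOR x3 must be 0, so g10 and x3 are equal.
Enumerating the 128 input combinations, 64 give g11 = 0 and 64 give g11 = 1.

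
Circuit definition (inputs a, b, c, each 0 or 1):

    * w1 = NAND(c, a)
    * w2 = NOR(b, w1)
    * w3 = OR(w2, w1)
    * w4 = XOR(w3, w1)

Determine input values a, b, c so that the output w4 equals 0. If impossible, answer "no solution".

a=0, b=0, c=1

Check with a=0, b=0, c=1:
w1 = NAND(c, a) = NAND(1, 0) = 1
w2 = NOR(b, w1) = NOR(0, 1) = 0
w3 = OR(w2, w1) = OR(0, 1) = 1
w4 = XOR(w3, w1) = XOR(1, 1) = 0
So w4 = 0 as required.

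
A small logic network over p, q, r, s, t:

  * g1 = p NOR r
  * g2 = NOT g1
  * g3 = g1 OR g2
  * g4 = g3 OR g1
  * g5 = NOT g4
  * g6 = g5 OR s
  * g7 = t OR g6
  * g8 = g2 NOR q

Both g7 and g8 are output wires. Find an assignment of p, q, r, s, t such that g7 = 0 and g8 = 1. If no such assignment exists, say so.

p=0, q=0, r=0, s=0, t=0

Check with p=0, q=0, r=0, s=0, t=0:
g1 = p NOR r = 0 NOR 0 = 1
g2 = NOT g1 = NOT 1 = 0
g3 = g1 OR g2 = 1 OR 0 = 1
g4 = g3 OR g1 = 1 OR 1 = 1
g5 = NOT g4 = NOT 1 = 0
g6 = g5 OR s = 0 OR 0 = 0
g7 = t OR g6 = 0 OR 0 = 0
g8 = g2 NOR q = 0 NOR 0 = 1
So g7 = 0 and g8 = 1.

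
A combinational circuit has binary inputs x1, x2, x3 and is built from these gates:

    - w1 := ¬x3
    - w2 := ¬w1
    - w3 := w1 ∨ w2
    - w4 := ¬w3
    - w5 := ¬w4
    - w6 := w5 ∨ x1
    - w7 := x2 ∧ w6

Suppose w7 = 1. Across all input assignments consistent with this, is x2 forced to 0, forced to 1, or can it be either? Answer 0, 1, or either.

w7 = x2 ∧ w6 must be 1, so both x2 = 1 and w6 = 1.
Every assignment with w7 = 1 has x2 = 1; there are 4 such assignment(s).
  x1=0, x2=1, x3=0
  x1=0, x2=1, x3=1
  x1=1, x2=1, x3=0
  x1=1, x2=1, x3=1

1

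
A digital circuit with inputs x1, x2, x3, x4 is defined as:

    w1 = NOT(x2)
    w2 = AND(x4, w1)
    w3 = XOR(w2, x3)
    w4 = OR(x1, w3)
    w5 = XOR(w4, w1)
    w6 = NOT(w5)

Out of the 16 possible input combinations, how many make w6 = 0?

w6 = NOT(w5) must be 0, so w5 = 1.
w5 = XOR(w4, w1) must be 1, so w4 and w1 differ.
Enumerating the 16 input combinations, 8 give w6 = 0 and 8 give w6 = 1.

8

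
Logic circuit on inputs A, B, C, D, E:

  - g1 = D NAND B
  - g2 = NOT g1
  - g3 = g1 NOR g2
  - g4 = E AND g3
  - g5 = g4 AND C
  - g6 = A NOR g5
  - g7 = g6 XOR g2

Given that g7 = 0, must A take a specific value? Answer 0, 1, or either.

either

Both values of A occur among assignments with g7 = 0:
  A=0: A=0, B=1, C=0, D=1, E=0
  A=1: A=1, B=0, C=0, D=0, E=0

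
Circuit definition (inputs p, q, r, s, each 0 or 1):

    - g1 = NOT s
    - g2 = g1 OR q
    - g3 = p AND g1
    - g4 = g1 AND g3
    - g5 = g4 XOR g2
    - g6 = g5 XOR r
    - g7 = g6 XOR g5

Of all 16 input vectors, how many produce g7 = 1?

g7 = g6 XOR g5 must be 1, so g6 and g5 differ.
Enumerating the 16 input combinations, 8 give g7 = 1 and 8 give g7 = 0.

8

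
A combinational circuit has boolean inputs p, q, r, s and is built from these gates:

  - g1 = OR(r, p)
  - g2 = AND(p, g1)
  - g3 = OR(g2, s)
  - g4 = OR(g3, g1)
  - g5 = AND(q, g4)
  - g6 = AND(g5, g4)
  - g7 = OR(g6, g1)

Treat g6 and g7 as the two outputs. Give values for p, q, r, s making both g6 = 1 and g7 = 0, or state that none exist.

no solution exists

Across all 16 input combinations, none give both g6 = 1 and g7 = 0.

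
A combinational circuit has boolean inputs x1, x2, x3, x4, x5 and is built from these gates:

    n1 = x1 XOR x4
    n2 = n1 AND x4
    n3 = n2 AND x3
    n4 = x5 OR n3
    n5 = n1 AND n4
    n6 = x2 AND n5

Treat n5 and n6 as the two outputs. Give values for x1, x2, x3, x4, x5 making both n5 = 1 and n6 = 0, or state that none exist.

x1=1, x2=0, x3=0, x4=0, x5=1

Check with x1=1, x2=0, x3=0, x4=0, x5=1:
n1 = x1 XOR x4 = 1 XOR 0 = 1
n2 = n1 AND x4 = 1 AND 0 = 0
n3 = n2 AND x3 = 0 AND 0 = 0
n4 = x5 OR n3 = 1 OR 0 = 1
n5 = n1 AND n4 = 1 AND 1 = 1
n6 = x2 AND n5 = 0 AND 1 = 0
So n5 = 1 and n6 = 0.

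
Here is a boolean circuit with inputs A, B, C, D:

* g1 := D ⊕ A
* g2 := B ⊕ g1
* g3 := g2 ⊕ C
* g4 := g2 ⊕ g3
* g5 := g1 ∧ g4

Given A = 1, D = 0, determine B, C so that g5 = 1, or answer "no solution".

B=0, C=1

g5 = g1 ∧ g4 must be 1, so both g1 = 1 and g4 = 1.
Check with A = 1, D = 0 and B=0, C=1:
g1 = D ⊕ A = 0 ⊕ 1 = 1
g2 = B ⊕ g1 = 0 ⊕ 1 = 1
g3 = g2 ⊕ C = 1 ⊕ 1 = 0
g4 = g2 ⊕ g3 = 1 ⊕ 0 = 1
g5 = g1 ∧ g4 = 1 ∧ 1 = 1
So g5 = 1.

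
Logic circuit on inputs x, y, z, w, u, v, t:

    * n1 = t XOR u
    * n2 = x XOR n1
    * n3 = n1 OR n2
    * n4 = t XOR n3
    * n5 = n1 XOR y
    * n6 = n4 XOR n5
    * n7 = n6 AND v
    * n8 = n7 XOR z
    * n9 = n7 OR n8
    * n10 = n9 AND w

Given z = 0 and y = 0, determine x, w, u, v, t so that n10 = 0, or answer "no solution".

x=0 w=0 u=1 v=0 t=0

n10 = n9 AND w must be 0, so at least one of n9, w is 0.
Check with z = 0 and y = 0 and x=0, w=0, u=1, v=0, t=0:
n1 = t XOR u = 0 XOR 1 = 1
n2 = x XOR n1 = 0 XOR 1 = 1
n3 = n1 OR n2 = 1 OR 1 = 1
n4 = t XOR n3 = 0 XOR 1 = 1
n5 = n1 XOR y = 1 XOR 0 = 1
n6 = n4 XOR n5 = 1 XOR 1 = 0
n7 = n6 AND v = 0 AND 0 = 0
n8 = n7 XOR z = 0 XOR 0 = 0
n9 = n7 OR n8 = 0 OR 0 = 0
n10 = n9 AND w = 0 AND 0 = 0
So n10 = 0.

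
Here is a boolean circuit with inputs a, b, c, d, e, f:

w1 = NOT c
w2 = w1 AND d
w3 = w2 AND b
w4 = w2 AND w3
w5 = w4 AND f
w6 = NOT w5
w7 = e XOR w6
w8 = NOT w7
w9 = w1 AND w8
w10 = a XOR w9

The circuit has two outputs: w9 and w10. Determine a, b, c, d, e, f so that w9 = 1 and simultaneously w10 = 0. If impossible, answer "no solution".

Check with a=1, b=1, c=0, d=0, e=1, f=1:
w1 = NOT c = NOT 0 = 1
w2 = w1 AND d = 1 AND 0 = 0
w3 = w2 AND b = 0 AND 1 = 0
w4 = w2 AND w3 = 0 AND 0 = 0
w5 = w4 AND f = 0 AND 1 = 0
w6 = NOT w5 = NOT 0 = 1
w7 = e XOR w6 = 1 XOR 1 = 0
w8 = NOT w7 = NOT 0 = 1
w9 = w1 AND w8 = 1 AND 1 = 1
w10 = a XOR w9 = 1 XOR 1 = 0
So w9 = 1 and w10 = 0.

a=1, b=1, c=0, d=0, e=1, f=1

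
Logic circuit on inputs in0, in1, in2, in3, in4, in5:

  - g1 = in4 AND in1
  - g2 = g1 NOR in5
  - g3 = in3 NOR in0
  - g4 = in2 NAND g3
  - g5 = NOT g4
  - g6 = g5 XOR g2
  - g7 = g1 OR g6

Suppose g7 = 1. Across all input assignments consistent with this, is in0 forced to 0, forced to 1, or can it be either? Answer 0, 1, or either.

Both values of in0 occur among assignments with g7 = 1:
  in0=0: in0=0, in1=0, in2=0, in3=0, in4=0, in5=0
  in0=1: in0=1, in1=0, in2=0, in3=0, in4=0, in5=0

either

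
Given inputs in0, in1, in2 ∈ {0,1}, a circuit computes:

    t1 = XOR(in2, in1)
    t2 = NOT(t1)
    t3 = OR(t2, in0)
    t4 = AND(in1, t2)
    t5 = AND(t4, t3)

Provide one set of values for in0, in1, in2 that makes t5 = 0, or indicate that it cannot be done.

in0=1 in1=0 in2=0

t5 = AND(t4, t3) must be 0, so at least one of t4, t3 is 0.
Check with in0=1 in1=0 in2=0:
t1 = XOR(in2, in1) = XOR(0, 0) = 0
t2 = NOT(t1) = NOT 0 = 1
t3 = OR(t2, in0) = OR(1, 1) = 1
t4 = AND(in1, t2) = AND(0, 1) = 0
t5 = AND(t4, t3) = AND(0, 1) = 0
So t5 = 0 as required.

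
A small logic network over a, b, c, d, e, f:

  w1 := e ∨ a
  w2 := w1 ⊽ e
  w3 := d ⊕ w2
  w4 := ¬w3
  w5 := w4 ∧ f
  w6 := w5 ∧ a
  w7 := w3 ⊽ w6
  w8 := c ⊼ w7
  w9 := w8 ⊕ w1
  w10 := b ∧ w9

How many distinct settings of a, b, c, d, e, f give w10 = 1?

10

w10 = b ∧ w9 must be 1, so both b = 1 and w9 = 1.
Enumerating the 64 input combinations, 10 give w10 = 1 and 54 give w10 = 0.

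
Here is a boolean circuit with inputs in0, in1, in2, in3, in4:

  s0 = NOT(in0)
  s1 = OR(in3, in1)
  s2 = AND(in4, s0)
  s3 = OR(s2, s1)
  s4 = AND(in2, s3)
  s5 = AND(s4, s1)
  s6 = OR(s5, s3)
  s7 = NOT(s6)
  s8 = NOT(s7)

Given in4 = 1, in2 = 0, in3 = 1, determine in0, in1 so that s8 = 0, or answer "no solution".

With in4 = 1, in2 = 0, in3 = 1 fixed, none of the 4 settings of in0, in1 give s8 = 0.
For example, with in0=0, in1=0:
s0 = NOT(in0) = NOT 0 = 1
s1 = OR(in3, in1) = OR(1, 0) = 1
s2 = AND(in4, s0) = AND(1, 1) = 1
s3 = OR(s2, s1) = OR(1, 1) = 1
s4 = AND(in2, s3) = AND(0, 1) = 0
s5 = AND(s4, s1) = AND(0, 1) = 0
s6 = OR(s5, s3) = OR(0, 1) = 1
s7 = NOT(s6) = NOT 1 = 0
s8 = NOT(s7) = NOT 0 = 1
giving s8 = 1 ≠ 0.

no solution exists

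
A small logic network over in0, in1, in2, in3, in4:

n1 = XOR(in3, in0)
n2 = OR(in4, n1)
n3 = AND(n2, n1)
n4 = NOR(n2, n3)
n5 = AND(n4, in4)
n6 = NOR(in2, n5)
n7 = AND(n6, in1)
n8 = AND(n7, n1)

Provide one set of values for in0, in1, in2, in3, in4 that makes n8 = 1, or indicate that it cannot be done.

in0=1 in1=1 in2=0 in3=0 in4=1

Check with in0=1 in1=1 in2=0 in3=0 in4=1:
n1 = XOR(in3, in0) = XOR(0, 1) = 1
n2 = OR(in4, n1) = OR(1, 1) = 1
n3 = AND(n2, n1) = AND(1, 1) = 1
n4 = NOR(n2, n3) = NOR(1, 1) = 0
n5 = AND(n4, in4) = AND(0, 1) = 0
n6 = NOR(in2, n5) = NOR(0, 0) = 1
n7 = AND(n6, in1) = AND(1, 1) = 1
n8 = AND(n7, n1) = AND(1, 1) = 1
So n8 = 1 as required.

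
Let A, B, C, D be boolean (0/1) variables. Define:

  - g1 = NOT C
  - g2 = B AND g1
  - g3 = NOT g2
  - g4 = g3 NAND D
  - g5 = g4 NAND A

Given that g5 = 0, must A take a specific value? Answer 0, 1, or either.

g5 = g4 NAND A must be 0, so both g4 = 1 and A = 1.
Every assignment with g5 = 0 has A = 1; there are 5 such assignment(s).

1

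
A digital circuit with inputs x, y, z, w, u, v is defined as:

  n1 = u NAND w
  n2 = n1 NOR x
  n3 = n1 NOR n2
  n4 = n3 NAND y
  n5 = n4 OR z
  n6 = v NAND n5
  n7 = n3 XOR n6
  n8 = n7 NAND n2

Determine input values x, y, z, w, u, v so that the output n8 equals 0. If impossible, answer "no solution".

n8 = n7 NAND n2 must be 0, so both n7 = 1 and n2 = 1.
Check with x=0, y=0, z=1, w=1, u=1, v=0:
n1 = u NAND w = 1 NAND 1 = 0
n2 = n1 NOR x = 0 NOR 0 = 1
n3 = n1 NOR n2 = 0 NOR 1 = 0
n4 = n3 NAND y = 0 NAND 0 = 1
n5 = n4 OR z = 1 OR 1 = 1
n6 = v NAND n5 = 0 NAND 1 = 1
n7 = n3 XOR n6 = 0 XOR 1 = 1
n8 = n7 NAND n2 = 1 NAND 1 = 0
So n8 = 0 as required.

x=0, y=0, z=1, w=1, u=1, v=0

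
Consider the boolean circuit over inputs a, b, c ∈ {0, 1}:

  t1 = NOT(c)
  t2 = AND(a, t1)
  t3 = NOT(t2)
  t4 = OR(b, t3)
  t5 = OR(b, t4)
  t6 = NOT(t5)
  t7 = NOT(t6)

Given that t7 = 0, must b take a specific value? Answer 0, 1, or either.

0

t7 = NOT(t6) must be 0, so t6 = 1.
Every assignment with t7 = 0 has b = 0; there are 1 such assignment(s).
  a=1, b=0, c=0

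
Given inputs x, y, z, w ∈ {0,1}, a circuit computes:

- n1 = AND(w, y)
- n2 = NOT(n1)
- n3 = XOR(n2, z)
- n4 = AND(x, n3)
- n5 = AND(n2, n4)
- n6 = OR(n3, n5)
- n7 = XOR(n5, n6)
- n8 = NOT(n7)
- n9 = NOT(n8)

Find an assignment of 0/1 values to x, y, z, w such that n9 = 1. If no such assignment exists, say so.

x=0, y=0, z=0, w=1

n9 = NOT(n8) must be 1, so n8 = 0.
Check with x=0, y=0, z=0, w=1:
n1 = AND(w, y) = AND(1, 0) = 0
n2 = NOT(n1) = NOT 0 = 1
n3 = XOR(n2, z) = XOR(1, 0) = 1
n4 = AND(x, n3) = AND(0, 1) = 0
n5 = AND(n2, n4) = AND(1, 0) = 0
n6 = OR(n3, n5) = OR(1, 0) = 1
n7 = XOR(n5, n6) = XOR(0, 1) = 1
n8 = NOT(n7) = NOT 1 = 0
n9 = NOT(n8) = NOT 0 = 1
So n9 = 1 as required.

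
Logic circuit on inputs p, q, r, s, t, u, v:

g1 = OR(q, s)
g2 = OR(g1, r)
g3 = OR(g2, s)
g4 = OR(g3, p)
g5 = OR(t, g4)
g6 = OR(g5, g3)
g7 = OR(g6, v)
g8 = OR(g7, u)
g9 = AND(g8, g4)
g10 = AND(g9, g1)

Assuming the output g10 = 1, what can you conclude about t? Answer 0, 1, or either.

either

Both values of t occur among assignments with g10 = 1:
  t=0: p=0, q=0, r=0, s=1, t=0, u=0, v=0
  t=1: p=0, q=0, r=0, s=1, t=1, u=0, v=0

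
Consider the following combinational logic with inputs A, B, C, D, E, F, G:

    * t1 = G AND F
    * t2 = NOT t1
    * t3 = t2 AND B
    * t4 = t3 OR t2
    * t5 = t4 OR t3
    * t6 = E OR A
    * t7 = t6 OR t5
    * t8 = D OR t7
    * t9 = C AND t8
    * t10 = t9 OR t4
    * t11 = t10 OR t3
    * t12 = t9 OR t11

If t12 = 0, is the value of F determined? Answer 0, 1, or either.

1

t12 = t9 OR t11 must be 0, so both t9 = 0 and t11 = 0.
t9 = C AND t8 must be 0, so at least one of C, t8 is 0.
t11 = t10 OR t3 must be 0, so both t10 = 0 and t3 = 0.
Every assignment with t12 = 0 has F = 1; there are 18 such assignment(s).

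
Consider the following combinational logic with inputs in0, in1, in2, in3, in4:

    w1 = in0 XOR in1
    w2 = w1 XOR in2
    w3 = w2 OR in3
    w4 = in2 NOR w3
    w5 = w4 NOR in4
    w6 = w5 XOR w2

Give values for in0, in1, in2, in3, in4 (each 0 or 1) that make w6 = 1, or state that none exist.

in0=0, in1=1, in2=1, in3=0, in4=0

w6 = w5 XOR w2 must be 1, so w5 and w2 differ.
Check with in0=0, in1=1, in2=1, in3=0, in4=0:
w1 = in0 XOR in1 = 0 XOR 1 = 1
w2 = w1 XOR in2 = 1 XOR 1 = 0
w3 = w2 OR in3 = 0 OR 0 = 0
w4 = in2 NOR w3 = 1 NOR 0 = 0
w5 = w4 NOR in4 = 0 NOR 0 = 1
w6 = w5 XOR w2 = 1 XOR 0 = 1
So w6 = 1 as required.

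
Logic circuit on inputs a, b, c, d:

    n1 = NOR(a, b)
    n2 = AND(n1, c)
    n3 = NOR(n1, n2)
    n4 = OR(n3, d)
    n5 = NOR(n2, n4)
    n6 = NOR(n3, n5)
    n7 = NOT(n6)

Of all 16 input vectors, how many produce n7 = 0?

3

n7 = NOT(n6) must be 0, so n6 = 1.
n6 = NOR(n3, n5) must be 1, so both n3 = 0 and n5 = 0.
n3 = NOR(n1, n2) must be 0, so at least one of n1, n2 is 1.
Satisfying assignments:
  a=0, b=0, c=0, d=1
  a=0, b=0, c=1, d=0
  a=0, b=0, c=1, d=1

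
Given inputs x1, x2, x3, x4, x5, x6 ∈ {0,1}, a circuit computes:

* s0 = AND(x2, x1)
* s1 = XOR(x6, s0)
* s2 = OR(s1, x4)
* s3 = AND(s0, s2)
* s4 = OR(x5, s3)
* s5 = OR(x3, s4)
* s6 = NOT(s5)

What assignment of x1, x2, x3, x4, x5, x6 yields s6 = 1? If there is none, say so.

x1=1 x2=0 x3=0 x4=1 x5=0 x6=1

s6 = NOT(s5) must be 1, so s5 = 0.
s5 = OR(x3, s4) must be 0, so both x3 = 0 and s4 = 0.
s4 = OR(x5, s3) must be 0, so both x5 = 0 and s3 = 0.
Check with x1=1 x2=0 x3=0 x4=1 x5=0 x6=1:
s0 = AND(x2, x1) = AND(0, 1) = 0
s1 = XOR(x6, s0) = XOR(1, 0) = 1
s2 = OR(s1, x4) = OR(1, 1) = 1
s3 = AND(s0, s2) = AND(0, 1) = 0
s4 = OR(x5, s3) = OR(0, 0) = 0
s5 = OR(x3, s4) = OR(0, 0) = 0
s6 = NOT(s5) = NOT 0 = 1
So s6 = 1 as required.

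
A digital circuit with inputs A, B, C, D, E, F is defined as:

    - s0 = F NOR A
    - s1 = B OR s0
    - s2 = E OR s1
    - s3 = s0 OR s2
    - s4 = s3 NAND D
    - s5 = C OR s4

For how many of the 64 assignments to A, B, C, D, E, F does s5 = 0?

s5 = C OR s4 must be 0, so both C = 0 and s4 = 0.
s4 = s3 NAND D must be 0, so both s3 = 1 and D = 1.
Enumerating the 64 input combinations, 13 give s5 = 0 and 51 give s5 = 1.

13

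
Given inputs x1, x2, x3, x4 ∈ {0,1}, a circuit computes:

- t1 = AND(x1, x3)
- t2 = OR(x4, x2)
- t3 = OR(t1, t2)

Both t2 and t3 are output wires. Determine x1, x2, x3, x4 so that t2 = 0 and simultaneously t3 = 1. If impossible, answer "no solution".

x1=1, x2=0, x3=1, x4=0

Check with x1=1, x2=0, x3=1, x4=0:
t1 = AND(x1, x3) = AND(1, 1) = 1
t2 = OR(x4, x2) = OR(0, 0) = 0
t3 = OR(t1, t2) = OR(1, 0) = 1
So t2 = 0 and t3 = 1.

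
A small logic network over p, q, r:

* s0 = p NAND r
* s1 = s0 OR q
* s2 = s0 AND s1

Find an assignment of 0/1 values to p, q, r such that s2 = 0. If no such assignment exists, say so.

Check with p=1 q=0 r=1:
s0 = p NAND r = 1 NAND 1 = 0
s1 = s0 OR q = 0 OR 0 = 0
s2 = s0 AND s1 = 0 AND 0 = 0
So s2 = 0 as required.

p=1 q=0 r=1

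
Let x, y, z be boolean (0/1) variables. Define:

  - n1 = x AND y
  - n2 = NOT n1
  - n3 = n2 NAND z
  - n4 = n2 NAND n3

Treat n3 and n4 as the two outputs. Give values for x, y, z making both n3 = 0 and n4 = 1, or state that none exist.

Check with x=0, y=1, z=1:
n1 = x AND y = 0 AND 1 = 0
n2 = NOT n1 = NOT 0 = 1
n3 = n2 NAND z = 1 NAND 1 = 0
n4 = n2 NAND n3 = 1 NAND 0 = 1
So n3 = 0 and n4 = 1.

x=0, y=1, z=1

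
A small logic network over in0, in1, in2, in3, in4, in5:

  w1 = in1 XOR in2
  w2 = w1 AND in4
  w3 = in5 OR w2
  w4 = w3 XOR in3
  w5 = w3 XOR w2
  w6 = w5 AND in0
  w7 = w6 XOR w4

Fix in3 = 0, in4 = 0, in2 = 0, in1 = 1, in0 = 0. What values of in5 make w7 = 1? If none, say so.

in5=1

w7 = w6 XOR w4 must be 1, so w6 and w4 differ.
Check with in3 = 0, in4 = 0, in2 = 0, in1 = 1, in0 = 0 and in5=1:
w1 = in1 XOR in2 = 1 XOR 0 = 1
w2 = w1 AND in4 = 1 AND 0 = 0
w3 = in5 OR w2 = 1 OR 0 = 1
w4 = w3 XOR in3 = 1 XOR 0 = 1
w5 = w3 XOR w2 = 1 XOR 0 = 1
w6 = w5 AND in0 = 1 AND 0 = 0
w7 = w6 XOR w4 = 0 XOR 1 = 1
So w7 = 1.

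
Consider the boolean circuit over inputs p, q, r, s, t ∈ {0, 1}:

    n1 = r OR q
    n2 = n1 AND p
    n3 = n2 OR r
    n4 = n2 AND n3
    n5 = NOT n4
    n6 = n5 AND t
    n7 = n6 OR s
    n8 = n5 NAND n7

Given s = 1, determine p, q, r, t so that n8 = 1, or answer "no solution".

Check with s = 1 and p=1, q=0, r=1, t=0:
n1 = r OR q = 1 OR 0 = 1
n2 = n1 AND p = 1 AND 1 = 1
n3 = n2 OR r = 1 OR 1 = 1
n4 = n2 AND n3 = 1 AND 1 = 1
n5 = NOT n4 = NOT 1 = 0
n6 = n5 AND t = 0 AND 0 = 0
n7 = n6 OR s = 0 OR 1 = 1
n8 = n5 NAND n7 = 0 NAND 1 = 1
So n8 = 1.

p=1, q=0, r=1, t=0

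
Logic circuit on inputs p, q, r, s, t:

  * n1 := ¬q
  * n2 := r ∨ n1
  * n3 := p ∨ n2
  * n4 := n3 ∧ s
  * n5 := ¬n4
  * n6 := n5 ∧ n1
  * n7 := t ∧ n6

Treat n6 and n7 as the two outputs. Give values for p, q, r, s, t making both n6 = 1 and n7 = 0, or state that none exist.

p=1 q=0 r=1 s=0 t=0

Check with p=1 q=0 r=1 s=0 t=0:
n1 = ¬q = ¬0 = 1
n2 = r ∨ n1 = 1 ∨ 1 = 1
n3 = p ∨ n2 = 1 ∨ 1 = 1
n4 = n3 ∧ s = 1 ∧ 0 = 0
n5 = ¬n4 = ¬0 = 1
n6 = n5 ∧ n1 = 1 ∧ 1 = 1
n7 = t ∧ n6 = 0 ∧ 1 = 0
So n6 = 1 and n7 = 0.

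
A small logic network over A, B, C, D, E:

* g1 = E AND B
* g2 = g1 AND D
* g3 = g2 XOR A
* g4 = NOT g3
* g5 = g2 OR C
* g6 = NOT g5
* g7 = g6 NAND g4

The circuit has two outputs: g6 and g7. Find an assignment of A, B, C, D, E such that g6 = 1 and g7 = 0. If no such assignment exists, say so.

A=0 B=0 C=0 D=0 E=0

Check with A=0 B=0 C=0 D=0 E=0:
g1 = E AND B = 0 AND 0 = 0
g2 = g1 AND D = 0 AND 0 = 0
g3 = g2 XOR A = 0 XOR 0 = 0
g4 = NOT g3 = NOT 0 = 1
g5 = g2 OR C = 0 OR 0 = 0
g6 = NOT g5 = NOT 0 = 1
g7 = g6 NAND g4 = 1 NAND 1 = 0
So g6 = 1 and g7 = 0.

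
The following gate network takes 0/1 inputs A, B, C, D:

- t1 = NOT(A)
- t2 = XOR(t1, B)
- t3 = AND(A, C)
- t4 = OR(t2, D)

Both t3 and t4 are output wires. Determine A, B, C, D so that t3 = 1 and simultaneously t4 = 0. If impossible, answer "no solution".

Check with A=1, B=0, C=1, D=0:
t1 = NOT(A) = NOT 1 = 0
t2 = XOR(t1, B) = XOR(0, 0) = 0
t3 = AND(A, C) = AND(1, 1) = 1
t4 = OR(t2, D) = OR(0, 0) = 0
So t3 = 1 and t4 = 0.

A=1, B=0, C=1, D=0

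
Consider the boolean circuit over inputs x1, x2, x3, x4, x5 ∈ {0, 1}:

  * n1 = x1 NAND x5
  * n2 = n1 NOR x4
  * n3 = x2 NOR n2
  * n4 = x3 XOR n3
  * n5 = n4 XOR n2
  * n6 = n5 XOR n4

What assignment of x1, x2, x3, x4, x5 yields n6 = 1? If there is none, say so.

x1=1 x2=1 x3=1 x4=0 x5=1

n6 = n5 XOR n4 must be 1, so n5 and n4 differ.
Check with x1=1 x2=1 x3=1 x4=0 x5=1:
n1 = x1 NAND x5 = 1 NAND 1 = 0
n2 = n1 NOR x4 = 0 NOR 0 = 1
n3 = x2 NOR n2 = 1 NOR 1 = 0
n4 = x3 XOR n3 = 1 XOR 0 = 1
n5 = n4 XOR n2 = 1 XOR 1 = 0
n6 = n5 XOR n4 = 0 XOR 1 = 1
So n6 = 1 as required.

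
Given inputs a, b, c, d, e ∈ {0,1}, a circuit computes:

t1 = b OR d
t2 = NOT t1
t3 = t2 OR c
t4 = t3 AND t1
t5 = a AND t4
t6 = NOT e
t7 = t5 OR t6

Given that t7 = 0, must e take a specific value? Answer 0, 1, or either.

t7 = t5 OR t6 must be 0, so both t5 = 0 and t6 = 0.
Every assignment with t7 = 0 has e = 1; there are 13 such assignment(s).

1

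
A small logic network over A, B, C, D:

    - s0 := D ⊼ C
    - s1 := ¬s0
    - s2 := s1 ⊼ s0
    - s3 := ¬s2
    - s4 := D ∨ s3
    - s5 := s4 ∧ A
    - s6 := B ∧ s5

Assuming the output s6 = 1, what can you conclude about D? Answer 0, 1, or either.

s6 = B ∧ s5 must be 1, so both B = 1 and s5 = 1.
Every assignment with s6 = 1 has D = 1; there are 2 such assignment(s).
  A=1, B=1, C=0, D=1
  A=1, B=1, C=1, D=1

1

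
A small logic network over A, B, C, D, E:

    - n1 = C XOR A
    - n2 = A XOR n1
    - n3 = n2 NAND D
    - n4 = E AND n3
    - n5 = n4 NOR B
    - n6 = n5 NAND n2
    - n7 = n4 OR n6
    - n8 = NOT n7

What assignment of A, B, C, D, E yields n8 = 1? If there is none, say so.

A=0 B=0 C=1 D=1 E=1

n8 = NOT n7 must be 1, so n7 = 0.
n7 = n4 OR n6 must be 0, so both n4 = 0 and n6 = 0.
Check with A=0 B=0 C=1 D=1 E=1:
n1 = C XOR A = 1 XOR 0 = 1
n2 = A XOR n1 = 0 XOR 1 = 1
n3 = n2 NAND D = 1 NAND 1 = 0
n4 = E AND n3 = 1 AND 0 = 0
n5 = n4 NOR B = 0 NOR 0 = 1
n6 = n5 NAND n2 = 1 NAND 1 = 0
n7 = n4 OR n6 = 0 OR 0 = 0
n8 = NOT n7 = NOT 0 = 1
So n8 = 1 as required.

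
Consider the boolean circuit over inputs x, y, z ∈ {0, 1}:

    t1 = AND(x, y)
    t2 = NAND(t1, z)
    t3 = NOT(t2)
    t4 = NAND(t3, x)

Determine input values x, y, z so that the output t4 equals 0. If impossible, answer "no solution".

Check with x=1, y=1, z=1:
t1 = AND(x, y) = AND(1, 1) = 1
t2 = NAND(t1, z) = NAND(1, 1) = 0
t3 = NOT(t2) = NOT 0 = 1
t4 = NAND(t3, x) = NAND(1, 1) = 0
So t4 = 0 as required.

x=1, y=1, z=1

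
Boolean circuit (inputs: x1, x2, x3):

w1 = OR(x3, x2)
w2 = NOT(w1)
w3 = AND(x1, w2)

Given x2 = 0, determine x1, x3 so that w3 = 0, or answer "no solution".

Check with x2 = 0 and x1=0, x3=1:
w1 = OR(x3, x2) = OR(1, 0) = 1
w2 = NOT(w1) = NOT 1 = 0
w3 = AND(x1, w2) = AND(0, 0) = 0
So w3 = 0.

x1=0 x3=1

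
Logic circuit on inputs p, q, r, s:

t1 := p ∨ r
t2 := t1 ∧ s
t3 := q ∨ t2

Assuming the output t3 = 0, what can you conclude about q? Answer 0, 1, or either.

t3 = q ∨ t2 must be 0, so both q = 0 and t2 = 0.
t2 = t1 ∧ s must be 0, so at least one of t1, s is 0.
Every assignment with t3 = 0 has q = 0; there are 5 such assignment(s).

0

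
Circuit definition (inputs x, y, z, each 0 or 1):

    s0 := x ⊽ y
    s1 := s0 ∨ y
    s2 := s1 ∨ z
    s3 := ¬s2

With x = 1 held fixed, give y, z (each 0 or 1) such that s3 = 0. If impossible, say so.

s3 = ¬s2 must be 0, so s2 = 1.
s2 = s1 ∨ z must be 1, so at least one of s1, z is 1.
Check with x = 1 and y=1, z=1:
s0 = x ⊽ y = 1 ⊽ 1 = 0
s1 = s0 ∨ y = 0 ∨ 1 = 1
s2 = s1 ∨ z = 1 ∨ 1 = 1
s3 = ¬s2 = ¬1 = 0
So s3 = 0.

y=1, z=1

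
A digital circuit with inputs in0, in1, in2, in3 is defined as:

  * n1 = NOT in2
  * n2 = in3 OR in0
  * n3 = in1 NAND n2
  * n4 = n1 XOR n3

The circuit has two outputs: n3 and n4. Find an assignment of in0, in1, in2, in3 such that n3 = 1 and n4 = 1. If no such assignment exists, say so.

in0=1, in1=0, in2=1, in3=1

Check with in0=1, in1=0, in2=1, in3=1:
n1 = NOT in2 = NOT 1 = 0
n2 = in3 OR in0 = 1 OR 1 = 1
n3 = in1 NAND n2 = 0 NAND 1 = 1
n4 = n1 XOR n3 = 0 XOR 1 = 1
So n3 = 1 and n4 = 1.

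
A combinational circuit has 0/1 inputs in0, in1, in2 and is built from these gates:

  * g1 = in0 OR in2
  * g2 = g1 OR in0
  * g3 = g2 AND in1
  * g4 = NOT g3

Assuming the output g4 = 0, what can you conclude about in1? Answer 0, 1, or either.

1

g4 = NOT g3 must be 0, so g3 = 1.
Every assignment with g4 = 0 has in1 = 1; there are 3 such assignment(s).
  in0=0, in1=1, in2=1
  in0=1, in1=1, in2=0
  in0=1, in1=1, in2=1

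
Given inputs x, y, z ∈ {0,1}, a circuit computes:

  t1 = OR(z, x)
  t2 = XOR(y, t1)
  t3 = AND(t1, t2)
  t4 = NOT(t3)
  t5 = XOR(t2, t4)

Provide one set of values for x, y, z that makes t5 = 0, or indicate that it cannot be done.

x=0 y=1 z=0

Check with x=0 y=1 z=0:
t1 = OR(z, x) = OR(0, 0) = 0
t2 = XOR(y, t1) = XOR(1, 0) = 1
t3 = AND(t1, t2) = AND(0, 1) = 0
t4 = NOT(t3) = NOT 0 = 1
t5 = XOR(t2, t4) = XOR(1, 1) = 0
So t5 = 0 as required.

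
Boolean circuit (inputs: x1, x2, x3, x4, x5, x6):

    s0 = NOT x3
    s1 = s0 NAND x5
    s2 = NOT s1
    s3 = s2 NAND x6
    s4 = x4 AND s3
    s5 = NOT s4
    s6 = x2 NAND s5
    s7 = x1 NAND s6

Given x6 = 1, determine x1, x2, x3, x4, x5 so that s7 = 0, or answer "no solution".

s7 = x1 NAND s6 must be 0, so both x1 = 1 and s6 = 1.
s6 = x2 NAND s5 must be 1, so at least one of x2, s5 is 0.
Check with x6 = 1 and x1=1, x2=0, x3=1, x4=1, x5=1:
s0 = NOT x3 = NOT 1 = 0
s1 = s0 NAND x5 = 0 NAND 1 = 1
s2 = NOT s1 = NOT 1 = 0
s3 = s2 NAND x6 = 0 NAND 1 = 1
s4 = x4 AND s3 = 1 AND 1 = 1
s5 = NOT s4 = NOT 1 = 0
s6 = x2 NAND s5 = 0 NAND 0 = 1
s7 = x1 NAND s6 = 1 NAND 1 = 0
So s7 = 0.

x1=1, x2=0, x3=1, x4=1, x5=1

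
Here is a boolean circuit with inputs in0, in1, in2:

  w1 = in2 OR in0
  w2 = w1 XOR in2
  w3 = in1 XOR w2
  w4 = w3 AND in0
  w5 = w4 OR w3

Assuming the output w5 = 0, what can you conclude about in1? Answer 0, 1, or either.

Both values of in1 occur among assignments with w5 = 0:
  in1=0: in0=0, in1=0, in2=0
  in1=1: in0=1, in1=1, in2=0

either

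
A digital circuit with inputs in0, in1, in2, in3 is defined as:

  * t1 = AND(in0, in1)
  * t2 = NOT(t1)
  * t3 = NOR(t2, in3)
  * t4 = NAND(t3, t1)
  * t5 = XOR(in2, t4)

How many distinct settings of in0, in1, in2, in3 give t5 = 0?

t5 = XOR(in2, t4) must be 0, so in2 and t4 are equal.
Enumerating the 16 input combinations, 8 give t5 = 0 and 8 give t5 = 1.

8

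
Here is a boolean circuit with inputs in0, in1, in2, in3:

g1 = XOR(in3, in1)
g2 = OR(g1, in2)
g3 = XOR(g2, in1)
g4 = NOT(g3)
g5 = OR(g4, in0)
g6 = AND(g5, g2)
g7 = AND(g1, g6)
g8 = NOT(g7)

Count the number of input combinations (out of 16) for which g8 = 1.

10

g8 = NOT(g7) must be 1, so g7 = 0.
g7 = AND(g1, g6) must be 0, so at least one of g1, g6 is 0.
Enumerating the 16 input combinations, 10 give g8 = 1 and 6 give g8 = 0.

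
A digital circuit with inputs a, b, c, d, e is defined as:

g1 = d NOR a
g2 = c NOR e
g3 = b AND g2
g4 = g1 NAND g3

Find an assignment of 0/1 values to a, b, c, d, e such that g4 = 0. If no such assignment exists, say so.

g4 = g1 NAND g3 must be 0, so both g1 = 1 and g3 = 1.
g1 = d NOR a must be 1, so both d = 0 and a = 0.
g3 = b AND g2 must be 1, so both b = 1 and g2 = 1.
Check with a=0, b=1, c=0, d=0, e=0:
g1 = d NOR a = 0 NOR 0 = 1
g2 = c NOR e = 0 NOR 0 = 1
g3 = b AND g2 = 1 AND 1 = 1
g4 = g1 NAND g3 = 1 NAND 1 = 0
So g4 = 0 as required.

a=0, b=1, c=0, d=0, e=0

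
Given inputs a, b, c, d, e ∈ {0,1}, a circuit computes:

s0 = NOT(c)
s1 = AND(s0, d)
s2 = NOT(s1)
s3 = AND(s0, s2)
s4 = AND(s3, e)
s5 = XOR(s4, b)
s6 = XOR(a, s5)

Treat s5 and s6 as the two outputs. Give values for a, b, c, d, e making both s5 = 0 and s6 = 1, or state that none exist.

Check with a=1 b=0 c=1 d=0 e=1:
s0 = NOT(c) = NOT 1 = 0
s1 = AND(s0, d) = AND(0, 0) = 0
s2 = NOT(s1) = NOT 0 = 1
s3 = AND(s0, s2) = AND(0, 1) = 0
s4 = AND(s3, e) = AND(0, 1) = 0
s5 = XOR(s4, b) = XOR(0, 0) = 0
s6 = XOR(a, s5) = XOR(1, 0) = 1
So s5 = 0 and s6 = 1.

a=1 b=0 c=1 d=0 e=1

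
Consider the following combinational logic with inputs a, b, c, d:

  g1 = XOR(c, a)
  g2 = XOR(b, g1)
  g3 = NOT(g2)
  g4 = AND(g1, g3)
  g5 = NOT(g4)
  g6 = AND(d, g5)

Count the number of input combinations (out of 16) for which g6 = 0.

g6 = AND(d, g5) must be 0, so at least one of d, g5 is 0.
Enumerating the 16 input combinations, 10 give g6 = 0 and 6 give g6 = 1.

10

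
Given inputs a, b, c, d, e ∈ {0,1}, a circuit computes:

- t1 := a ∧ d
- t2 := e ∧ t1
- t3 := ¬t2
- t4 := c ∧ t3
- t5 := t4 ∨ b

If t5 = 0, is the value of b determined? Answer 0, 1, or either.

0

t5 = t4 ∨ b must be 0, so both t4 = 0 and b = 0.
t4 = c ∧ t3 must be 0, so at least one of c, t3 is 0.
Every assignment with t5 = 0 has b = 0; there are 9 such assignment(s).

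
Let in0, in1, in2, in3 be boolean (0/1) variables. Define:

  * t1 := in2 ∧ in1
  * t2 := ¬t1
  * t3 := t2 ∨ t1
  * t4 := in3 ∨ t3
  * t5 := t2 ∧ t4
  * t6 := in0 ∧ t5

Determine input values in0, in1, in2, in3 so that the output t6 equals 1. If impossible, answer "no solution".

t6 = in0 ∧ t5 must be 1, so both in0 = 1 and t5 = 1.
t5 = t2 ∧ t4 must be 1, so both t2 = 1 and t4 = 1.
Check with in0=1, in1=0, in2=1, in3=1:
t1 = in2 ∧ in1 = 1 ∧ 0 = 0
t2 = ¬t1 = ¬0 = 1
t3 = t2 ∨ t1 = 1 ∨ 0 = 1
t4 = in3 ∨ t3 = 1 ∨ 1 = 1
t5 = t2 ∧ t4 = 1 ∧ 1 = 1
t6 = in0 ∧ t5 = 1 ∧ 1 = 1
So t6 = 1 as required.

in0=1, in1=0, in2=1, in3=1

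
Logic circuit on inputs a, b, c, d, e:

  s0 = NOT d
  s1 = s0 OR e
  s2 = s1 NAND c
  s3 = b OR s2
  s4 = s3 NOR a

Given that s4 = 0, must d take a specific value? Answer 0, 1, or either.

either

Both values of d occur among assignments with s4 = 0:
  d=0: a=0, b=0, c=0, d=0, e=0
  d=1: a=0, b=0, c=0, d=1, e=0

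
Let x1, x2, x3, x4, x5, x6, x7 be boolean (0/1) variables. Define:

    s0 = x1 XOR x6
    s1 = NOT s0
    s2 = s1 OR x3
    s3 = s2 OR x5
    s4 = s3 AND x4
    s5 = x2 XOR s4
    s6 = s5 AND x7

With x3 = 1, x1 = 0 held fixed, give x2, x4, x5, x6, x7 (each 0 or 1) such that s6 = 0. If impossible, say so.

Check with x3 = 1, x1 = 0 and x2=1, x4=1, x5=0, x6=1, x7=0:
s0 = x1 XOR x6 = 0 XOR 1 = 1
s1 = NOT s0 = NOT 1 = 0
s2 = s1 OR x3 = 0 OR 1 = 1
s3 = s2 OR x5 = 1 OR 0 = 1
s4 = s3 AND x4 = 1 AND 1 = 1
s5 = x2 XOR s4 = 1 XOR 1 = 0
s6 = s5 AND x7 = 0 AND 0 = 0
So s6 = 0.

x2=1, x4=1, x5=0, x6=1, x7=0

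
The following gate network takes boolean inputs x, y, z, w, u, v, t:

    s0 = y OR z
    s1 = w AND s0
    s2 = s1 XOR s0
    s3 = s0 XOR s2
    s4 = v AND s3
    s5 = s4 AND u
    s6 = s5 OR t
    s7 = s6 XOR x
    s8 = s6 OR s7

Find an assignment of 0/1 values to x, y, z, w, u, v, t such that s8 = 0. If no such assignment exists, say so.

x=0, y=0, z=1, w=1, u=1, v=0, t=0

s8 = s6 OR s7 must be 0, so both s6 = 0 and s7 = 0.
s6 = s5 OR t must be 0, so both s5 = 0 and t = 0.
s7 = s6 XOR x must be 0, so s6 and x are equal.
Check with x=0, y=0, z=1, w=1, u=1, v=0, t=0:
s0 = y OR z = 0 OR 1 = 1
s1 = w AND s0 = 1 AND 1 = 1
s2 = s1 XOR s0 = 1 XOR 1 = 0
s3 = s0 XOR s2 = 1 XOR 0 = 1
s4 = v AND s3 = 0 AND 1 = 0
s5 = s4 AND u = 0 AND 1 = 0
s6 = s5 OR t = 0 OR 0 = 0
s7 = s6 XOR x = 0 XOR 0 = 0
s8 = s6 OR s7 = 0 OR 0 = 0
So s8 = 0 as required.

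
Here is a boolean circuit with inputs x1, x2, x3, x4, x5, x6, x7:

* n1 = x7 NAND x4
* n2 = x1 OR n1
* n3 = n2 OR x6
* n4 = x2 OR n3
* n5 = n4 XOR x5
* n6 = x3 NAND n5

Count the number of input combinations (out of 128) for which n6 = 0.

n6 = x3 NAND n5 must be 0, so both x3 = 1 and n5 = 1.
n5 = n4 XOR x5 must be 1, so n4 and x5 differ.
Enumerating the 128 input combinations, 32 give n6 = 0 and 96 give n6 = 1.

32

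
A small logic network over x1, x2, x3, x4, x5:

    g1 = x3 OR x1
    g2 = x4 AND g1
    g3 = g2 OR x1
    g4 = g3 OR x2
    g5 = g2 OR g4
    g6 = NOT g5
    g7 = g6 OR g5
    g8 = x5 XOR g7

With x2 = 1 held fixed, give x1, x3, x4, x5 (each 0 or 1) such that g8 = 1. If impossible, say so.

x1=0, x3=1, x4=0, x5=0

g8 = x5 XOR g7 must be 1, so x5 and g7 differ.
Check with x2 = 1 and x1=0, x3=1, x4=0, x5=0:
g1 = x3 OR x1 = 1 OR 0 = 1
g2 = x4 AND g1 = 0 AND 1 = 0
g3 = g2 OR x1 = 0 OR 0 = 0
g4 = g3 OR x2 = 0 OR 1 = 1
g5 = g2 OR g4 = 0 OR 1 = 1
g6 = NOT g5 = NOT 1 = 0
g7 = g6 OR g5 = 0 OR 1 = 1
g8 = x5 XOR g7 = 0 XOR 1 = 1
So g8 = 1.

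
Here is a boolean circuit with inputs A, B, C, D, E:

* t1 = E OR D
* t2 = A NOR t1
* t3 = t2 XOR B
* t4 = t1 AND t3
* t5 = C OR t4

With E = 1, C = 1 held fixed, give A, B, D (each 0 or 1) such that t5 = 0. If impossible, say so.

With E = 1, C = 1 fixed, none of the 8 settings of A, B, D give t5 = 0.
For example, with A=1, B=0, D=0:
t1 = E OR D = 1 OR 0 = 1
t2 = A NOR t1 = 1 NOR 1 = 0
t3 = t2 XOR B = 0 XOR 0 = 0
t4 = t1 AND t3 = 1 AND 0 = 0
t5 = C OR t4 = 1 OR 0 = 1
giving t5 = 1 ≠ 0.

no solution exists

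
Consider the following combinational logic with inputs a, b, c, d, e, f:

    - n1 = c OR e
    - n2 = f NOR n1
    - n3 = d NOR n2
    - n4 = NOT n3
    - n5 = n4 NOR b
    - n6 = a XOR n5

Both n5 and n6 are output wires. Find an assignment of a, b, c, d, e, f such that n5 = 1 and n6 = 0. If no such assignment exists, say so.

a=1, b=0, c=0, d=0, e=1, f=1

Check with a=1, b=0, c=0, d=0, e=1, f=1:
n1 = c OR e = 0 OR 1 = 1
n2 = f NOR n1 = 1 NOR 1 = 0
n3 = d NOR n2 = 0 NOR 0 = 1
n4 = NOT n3 = NOT 1 = 0
n5 = n4 NOR b = 0 NOR 0 = 1
n6 = a XOR n5 = 1 XOR 1 = 0
So n5 = 1 and n6 = 0.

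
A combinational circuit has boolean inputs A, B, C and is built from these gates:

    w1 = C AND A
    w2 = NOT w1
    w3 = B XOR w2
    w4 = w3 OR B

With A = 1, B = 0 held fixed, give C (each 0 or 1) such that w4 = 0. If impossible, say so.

Check with A = 1, B = 0 and C=1:
w1 = C AND A = 1 AND 1 = 1
w2 = NOT w1 = NOT 1 = 0
w3 = B XOR w2 = 0 XOR 0 = 0
w4 = w3 OR B = 0 OR 0 = 0
So w4 = 0.

C=1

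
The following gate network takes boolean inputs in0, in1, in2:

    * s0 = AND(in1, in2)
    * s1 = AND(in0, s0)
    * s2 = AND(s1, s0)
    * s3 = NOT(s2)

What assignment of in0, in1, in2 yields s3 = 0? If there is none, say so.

s3 = NOT(s2) must be 0, so s2 = 1.
Check with in0=1 in1=1 in2=1:
s0 = AND(in1, in2) = AND(1, 1) = 1
s1 = AND(in0, s0) = AND(1, 1) = 1
s2 = AND(s1, s0) = AND(1, 1) = 1
s3 = NOT(s2) = NOT 1 = 0
So s3 = 0 as required.

in0=1 in1=1 in2=1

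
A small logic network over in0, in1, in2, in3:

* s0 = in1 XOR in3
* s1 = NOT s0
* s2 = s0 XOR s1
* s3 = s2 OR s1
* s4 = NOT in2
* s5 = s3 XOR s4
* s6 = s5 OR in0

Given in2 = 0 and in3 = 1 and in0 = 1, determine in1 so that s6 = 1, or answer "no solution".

s6 = s5 OR in0 must be 1, so at least one of s5, in0 is 1.
Check with in2 = 0 and in3 = 1 and in0 = 1 and in1=0:
s0 = in1 XOR in3 = 0 XOR 1 = 1
s1 = NOT s0 = NOT 1 = 0
s2 = s0 XOR s1 = 1 XOR 0 = 1
s3 = s2 OR s1 = 1 OR 0 = 1
s4 = NOT in2 = NOT 0 = 1
s5 = s3 XOR s4 = 1 XOR 1 = 0
s6 = s5 OR in0 = 0 OR 1 = 1
So s6 = 1.

in1=0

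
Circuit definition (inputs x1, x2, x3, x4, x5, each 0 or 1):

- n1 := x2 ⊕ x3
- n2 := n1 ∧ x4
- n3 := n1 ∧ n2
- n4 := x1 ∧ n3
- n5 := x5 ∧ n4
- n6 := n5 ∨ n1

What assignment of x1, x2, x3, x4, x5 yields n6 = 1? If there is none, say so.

x1=1, x2=0, x3=1, x4=1, x5=1

n6 = n5 ∨ n1 must be 1, so at least one of n5, n1 is 1.
Check with x1=1, x2=0, x3=1, x4=1, x5=1:
n1 = x2 ⊕ x3 = 0 ⊕ 1 = 1
n2 = n1 ∧ x4 = 1 ∧ 1 = 1
n3 = n1 ∧ n2 = 1 ∧ 1 = 1
n4 = x1 ∧ n3 = 1 ∧ 1 = 1
n5 = x5 ∧ n4 = 1 ∧ 1 = 1
n6 = n5 ∨ n1 = 1 ∨ 1 = 1
So n6 = 1 as required.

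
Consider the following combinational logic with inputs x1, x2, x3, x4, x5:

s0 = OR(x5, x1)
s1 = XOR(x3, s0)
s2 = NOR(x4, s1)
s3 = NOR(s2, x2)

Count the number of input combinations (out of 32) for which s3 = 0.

20

s3 = NOR(s2, x2) must be 0, so at least one of s2, x2 is 1.
Enumerating the 32 input combinations, 20 give s3 = 0 and 12 give s3 = 1.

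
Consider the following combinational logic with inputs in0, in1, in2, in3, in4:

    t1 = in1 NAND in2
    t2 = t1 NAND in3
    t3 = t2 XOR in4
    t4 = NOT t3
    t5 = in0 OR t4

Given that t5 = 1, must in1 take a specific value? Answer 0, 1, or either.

Both values of in1 occur among assignments with t5 = 1:
  in1=0: in0=0, in1=0, in2=0, in3=0, in4=1
  in1=1: in0=0, in1=1, in2=0, in3=0, in4=1

either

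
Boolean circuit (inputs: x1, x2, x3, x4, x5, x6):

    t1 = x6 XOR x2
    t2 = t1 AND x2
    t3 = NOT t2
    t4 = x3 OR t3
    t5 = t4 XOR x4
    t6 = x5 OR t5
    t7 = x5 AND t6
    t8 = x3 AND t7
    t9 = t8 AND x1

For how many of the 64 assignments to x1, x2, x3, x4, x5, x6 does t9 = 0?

56

t9 = t8 AND x1 must be 0, so at least one of t8, x1 is 0.
Enumerating the 64 input combinations, 56 give t9 = 0 and 8 give t9 = 1.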